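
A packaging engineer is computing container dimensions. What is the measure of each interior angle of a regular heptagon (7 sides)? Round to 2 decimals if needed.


Shape: regular heptagon (7 sides)
Formula: interior angle = (n - 2) * 180 / n
(n - 2) = 5
(n - 2) * 180 = 900
angle = 900 / 7
angle = 128.57
128.57 degrees


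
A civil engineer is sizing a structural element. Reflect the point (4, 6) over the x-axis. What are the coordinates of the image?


Transformation: reflection
Original point: (4, 6)
Rule for reflection over the x-axis: (x, y) -> (x, -y)
Apply: (4, 6) -> (4, -6)
(4, -6)


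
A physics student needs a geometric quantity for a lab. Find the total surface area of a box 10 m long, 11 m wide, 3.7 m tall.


Shape: rectangular prism
l = 10 m, w = 11 m, h = 3.7 m
Formula: SA = 2(lw + lh + wh)
lw = 110, lh = 37, wh = 40.7
lw + lh + wh = 187.7
SA = 2 * 187.7
SA = 375.4
375.4 m^2


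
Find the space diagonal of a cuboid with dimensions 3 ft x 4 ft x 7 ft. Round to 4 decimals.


Shape: rectangular box (space diagonal)
l = 3 ft, w = 4 ft, h = 7 ft
Visualize: the diagonal of the base, then a right triangle with that diagonal and the height.
Formula: d = sqrt(l^2 + w^2 + h^2)
l^2 + w^2 + h^2 = 9 + 16 + 49 = 74
d = sqrt(74)
d = 8.6023
8.6023 ft


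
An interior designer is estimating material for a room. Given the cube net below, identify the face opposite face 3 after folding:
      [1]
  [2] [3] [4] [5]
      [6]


Net: cross layout. Take square 3 as the base (bottom).
Fold the four squares in the horizontal row up around 3: 2 -> left, 4 -> right, 5 wraps to the top.
Fold 1 and 6 up from 3: 1 -> back, 6 -> front.
Opposite pairs are therefore: (1, 6), (2, 4), (3, 5).
Face 3 is opposite face 5.
face 5


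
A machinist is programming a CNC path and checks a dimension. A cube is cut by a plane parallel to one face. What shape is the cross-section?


Solid: cube
Cutting plane: parallel to one face
Visualize the intersection of the plane with the solid's surface.
The boundary of the cut region is a square.
square


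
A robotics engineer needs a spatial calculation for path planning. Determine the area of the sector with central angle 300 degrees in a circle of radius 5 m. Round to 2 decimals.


Shape: circular sector
Radius r = 5 m, Angle = 300 degrees
Formula: A = (angle/360) * pi * r^2
r^2 = 25
Fraction of circle = 300/360
A = (300/360) * pi * 25
A = 20.833333 * pi
A = 65.45
65.45 m^2


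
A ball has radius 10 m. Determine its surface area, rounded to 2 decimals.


Shape: sphere
Radius r = 10 m
Formula: SA = 4 * pi * r^2
r^2 = 100
SA = 4 * pi * 100
SA = 400 * pi
SA = 1256.64
1256.64 m^2


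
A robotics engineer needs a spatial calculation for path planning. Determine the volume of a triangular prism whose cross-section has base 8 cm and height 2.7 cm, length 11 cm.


Shape: triangular prism
Triangle base = 8 cm, triangle height = 2.7 cm, prism length L = 11 cm
Formula: V = (1/2 * b * h_tri) * L
Cross-section area = 0.5 * 8 * 2.7 = 10.8
V = 10.8 * 11
V = 118.8
118.8 cm^3


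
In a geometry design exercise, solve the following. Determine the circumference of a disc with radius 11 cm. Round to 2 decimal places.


Shape: circle
Radius r = 11 cm
Formula: C = 2 * pi * r
C = 2 * pi * 11
C = 22 * pi
C = 69.12
69.12 cm


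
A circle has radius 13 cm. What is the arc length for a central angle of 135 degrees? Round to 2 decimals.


Shape: circular arc
Radius r = 13 cm, Angle = 135 degrees
Formula: L = (angle/360) * 2 * pi * r
2 * pi * r = 26 * pi
L = (135/360) * 26 * pi
L = 9.75 * pi
L = 30.63
30.63 cm


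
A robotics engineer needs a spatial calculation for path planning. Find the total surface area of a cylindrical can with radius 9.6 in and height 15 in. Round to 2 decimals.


Shape: closed cylinder
Radius r = 9.6 in, Height h = 15 in
Formula: SA = 2*pi*r^2 + 2*pi*r*h = 2*pi*r*(r + h)
r + h = 24.6
2 * r * (r + h) = 2 * 9.6 * 24.6 = 472.32
SA = 472.32 * pi
SA = 1483.84
1483.84 in^2


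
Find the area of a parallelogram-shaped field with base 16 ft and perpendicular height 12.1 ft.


Shape: parallelogram
Base b = 16 ft, Height h = 12.1 ft
Formula: A = b * h
A = 16 * 12.1
A = 193.6
193.6 ft^2


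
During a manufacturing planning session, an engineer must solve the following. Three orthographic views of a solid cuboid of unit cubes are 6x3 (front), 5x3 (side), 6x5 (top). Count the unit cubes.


Orthographic views of a solid rectangular block:
Front view 6 x 3 -> length = 6, height = 3
Side view 5 x 3 -> width = 5, height = 3 (consistent)
Top view 6 x 5 -> confirms length = 6, width = 5
The block is 6 x 5 x 3.
Total unit cubes = 6 * 5 * 3 = 90
90 unit cubes


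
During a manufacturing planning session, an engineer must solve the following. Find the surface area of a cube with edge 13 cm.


Shape: cube
Side s = 13 cm
A cube has 6 square faces.
Formula: SA = 6 * s^2
s^2 = 169
SA = 6 * 169
SA = 1014
1014 cm^2


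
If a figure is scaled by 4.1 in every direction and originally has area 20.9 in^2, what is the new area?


Linear scale factor k = 4.1
Original area = 20.9 in^2
Rule: under a linear scaling by k, areas scale by k^2.
k^2 = 4.1^2 = 16.81
New area = 20.9 * 16.81
New area = 351.329
351.329 in^2


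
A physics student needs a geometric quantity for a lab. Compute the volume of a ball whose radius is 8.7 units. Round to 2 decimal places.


Shape: sphere
Radius r = 8.7 units
Formula: V = (4/3) * pi * r^3
r^3 = 658.503
(4/3) * 658.503 = 878.004
V = 878.004 * pi
V = 2758.33
2758.33 units^3


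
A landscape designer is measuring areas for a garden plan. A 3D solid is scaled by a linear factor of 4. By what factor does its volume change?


Linear scale factor k = 4
Rule: under a linear scaling by k, volumes scale by k^3.
k^3 = 4 * 4 * 4
k^3 = 16 * 4
k^3 = 64
Volume scales by a factor of 64.
64 (dimensionless)


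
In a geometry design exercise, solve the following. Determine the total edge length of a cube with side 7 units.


Shape: cube
Side s = 7 units
A cube has 12 edges, all equal.
Formula: total edge length = 12 * s
Total = 12 * 7
Total = 84
84 units


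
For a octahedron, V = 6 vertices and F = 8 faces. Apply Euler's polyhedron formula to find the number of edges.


Polyhedron: octahedron
Euler's formula for convex polyhedra: V - E + F = 2
Given: V = 6 vertices and F = 8 faces
Solve for E:
E = V + F - 2 = 6 + 8 - 2 = 12
12 edges


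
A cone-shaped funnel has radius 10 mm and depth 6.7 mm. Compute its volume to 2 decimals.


Shape: cone
Radius r = 10 mm, Height h = 6.7 mm
Formula: V = (1/3) * pi * r^2 * h
r^2 = 100
pi * r^2 * h = pi * 100 * 6.7 = 670 * pi
V = 670 * pi / 3
V = 701.62
701.62 mm^3


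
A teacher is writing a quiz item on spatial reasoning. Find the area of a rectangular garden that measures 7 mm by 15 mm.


Shape: rectangle
Length l = 7 mm, Width w = 15 mm
Formula: A = l * w
A = 7 * 15
A = 105
105 mm^2


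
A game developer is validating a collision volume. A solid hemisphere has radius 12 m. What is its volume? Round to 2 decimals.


Shape: hemisphere (half of a sphere)
Radius r = 12 m
Formula: V = (1/2) * (4/3) * pi * r^3 = (2/3) * pi * r^3
r^3 = 1728
(2/3) * 1728 = 1152
V = 1152 * pi
V = 3619.11
3619.11 m^3


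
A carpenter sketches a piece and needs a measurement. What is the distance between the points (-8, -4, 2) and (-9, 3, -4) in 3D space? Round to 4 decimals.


3D distance between two points
P1 = (-8, -4, 2), P2 = (-9, 3, -4)
Formula: d = sqrt((x2-x1)^2 + (y2-y1)^2 + (z2-z1)^2)
dx = -9 - -8 = -1
dy = 3 - -4 = 7
dz = -4 - 2 = -6
dx^2 + dy^2 + dz^2 = 1 + 49 + 36 = 86
d = sqrt(86)
d = 9.2736
9.2736 units


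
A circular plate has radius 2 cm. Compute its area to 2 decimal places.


Shape: circle
Radius r = 2 cm
Formula: A = pi * r^2
r^2 = 2^2 = 4
A = pi * 4
A = 12.57
12.57 cm^2


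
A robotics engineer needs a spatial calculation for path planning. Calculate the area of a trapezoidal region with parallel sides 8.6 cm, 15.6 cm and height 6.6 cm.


Shape: trapezoid
Parallel sides a = 8.6 cm, b = 15.6 cm; Height h = 6.6 cm
Formula: A = (a + b) * h / 2
a + b = 8.6 + 15.6 = 24.2
A = 24.2 * 6.6 / 2
A = 159.72 / 2
A = 79.86
79.86 cm^2


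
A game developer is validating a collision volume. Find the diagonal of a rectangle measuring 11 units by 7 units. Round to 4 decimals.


Shape: rectangle (diagonal via Pythagoras)
Sides: 11 units and 7 units
Formula: d = sqrt(l^2 + w^2)
l^2 = 121, w^2 = 49
l^2 + w^2 = 170
d = sqrt(170)
d = 13.0384
13.0384 units


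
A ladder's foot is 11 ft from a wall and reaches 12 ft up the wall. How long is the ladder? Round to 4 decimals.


Shape: right triangle
Legs a = 11 ft, b = 12 ft
Formula: c = sqrt(a^2 + b^2)
a^2 = 121, b^2 = 144
a^2 + b^2 = 265
c = sqrt(265)
c = 16.2788
16.2788 ft


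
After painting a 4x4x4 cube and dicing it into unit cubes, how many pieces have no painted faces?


Large cube: 4 x 4 x 4, cut into unit cubes.
n = 4, so n - 2 = 2
Unpainted cubes form the interior (n - 2)^3 block.
(n - 2)^3 = 2^3 = 8
8 unit cubes


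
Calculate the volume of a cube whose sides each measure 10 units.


Shape: cube
Side s = 10 units
Formula: V = s^3
V = 10 * 10 * 10
V = 100 * 10
V = 1000
1000 units^3


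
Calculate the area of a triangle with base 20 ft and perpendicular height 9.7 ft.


Shape: triangle
Base b = 20 ft, Height h = 9.7 ft
Formula: A = (1/2) * b * h
A = 0.5 * 20 * 9.7
A = 0.5 * 194
A = 97
97 ft^2


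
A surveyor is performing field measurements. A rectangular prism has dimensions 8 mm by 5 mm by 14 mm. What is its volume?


Shape: rectangular prism
l = 8 mm, w = 5 mm, h = 14 mm
Formula: V = l * w * h
V = 8 * 5 * 14
V = 40 * 14
V = 560
560 mm^3


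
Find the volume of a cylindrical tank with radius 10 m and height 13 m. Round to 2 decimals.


Shape: cylinder
Radius r = 10 m, Height h = 13 m
Formula: V = pi * r^2 * h
r^2 = 100
V = pi * 100 * 13
V = 1300 * pi
V = 4084.07
4084.07 m^3


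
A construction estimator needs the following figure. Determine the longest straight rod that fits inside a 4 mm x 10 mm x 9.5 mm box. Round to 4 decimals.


Shape: rectangular box (space diagonal)
l = 4 mm, w = 10 mm, h = 9.5 mm
Visualize: the diagonal of the base, then a right triangle with that diagonal and the height.
Formula: d = sqrt(l^2 + w^2 + h^2)
l^2 + w^2 + h^2 = 16 + 100 + 90.25 = 206.25
d = sqrt(206.25)
d = 14.3614
14.3614 mm


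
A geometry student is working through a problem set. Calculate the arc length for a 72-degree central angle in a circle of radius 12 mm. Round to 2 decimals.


Shape: circular arc
Radius r = 12 mm, Angle = 72 degrees
Formula: L = (angle/360) * 2 * pi * r
2 * pi * r = 24 * pi
L = (72/360) * 24 * pi
L = 4.8 * pi
L = 15.08
15.08 mm


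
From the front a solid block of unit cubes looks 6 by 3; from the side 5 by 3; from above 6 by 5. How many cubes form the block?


Orthographic views of a solid rectangular block:
Front view 6 x 3 -> length = 6, height = 3
Side view 5 x 3 -> width = 5, height = 3 (consistent)
Top view 6 x 5 -> confirms length = 6, width = 5
The block is 6 x 5 x 3.
Total unit cubes = 6 * 5 * 3 = 90
90 unit cubes


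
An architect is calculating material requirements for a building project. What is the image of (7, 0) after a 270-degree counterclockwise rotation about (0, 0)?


Transformation: rotation about the origin
Original point: (7, 0)
Rule for 270 deg counterclockwise: (x, y) -> (y, -x)
Apply: (7, 0) -> (0, -7)
(0, -7)


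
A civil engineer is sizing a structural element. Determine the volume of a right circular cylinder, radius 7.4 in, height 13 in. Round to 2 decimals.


Shape: cylinder
Radius r = 7.4 in, Height h = 13 in
Formula: V = pi * r^2 * h
r^2 = 54.76
V = pi * 54.76 * 13
V = 711.88 * pi
V = 2236.44
2236.44 in^3


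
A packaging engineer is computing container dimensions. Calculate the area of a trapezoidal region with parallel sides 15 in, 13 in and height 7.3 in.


Shape: trapezoid
Parallel sides a = 15 in, b = 13 in; Height h = 7.3 in
Formula: A = (a + b) * h / 2
a + b = 15 + 13 = 28
A = 28 * 7.3 / 2
A = 204.4 / 2
A = 102.2
102.2 in^2


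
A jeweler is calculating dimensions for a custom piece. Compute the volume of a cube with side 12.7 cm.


Shape: cube
Side s = 12.7 cm
Formula: V = s^3
V = 12.7 * 12.7 * 12.7
V = 161.29 * 12.7
V = 2048.383
2048.383 cm^3


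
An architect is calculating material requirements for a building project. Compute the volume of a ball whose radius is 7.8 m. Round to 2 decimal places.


Shape: sphere
Radius r = 7.8 m
Formula: V = (4/3) * pi * r^3
r^3 = 474.552
(4/3) * 474.552 = 632.736
V = 632.736 * pi
V = 1987.8
1987.8 m^3


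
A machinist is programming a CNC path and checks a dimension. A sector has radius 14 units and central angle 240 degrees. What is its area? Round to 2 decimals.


Shape: circular sector
Radius r = 14 units, Angle = 240 degrees
Formula: A = (angle/360) * pi * r^2
r^2 = 196
Fraction of circle = 240/360
A = (240/360) * pi * 196
A = 130.666667 * pi
A = 410.5
410.5 units^2


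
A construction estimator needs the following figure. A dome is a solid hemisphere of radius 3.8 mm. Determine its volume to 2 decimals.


Shape: hemisphere (half of a sphere)
Radius r = 3.8 mm
Formula: V = (1/2) * (4/3) * pi * r^3 = (2/3) * pi * r^3
r^3 = 54.872
(2/3) * 54.872 = 36.581333
V = 36.581333 * pi
V = 114.92
114.92 mm^3


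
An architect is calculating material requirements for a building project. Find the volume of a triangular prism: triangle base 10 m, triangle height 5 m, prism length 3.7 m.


Shape: triangular prism
Triangle base = 10 m, triangle height = 5 m, prism length L = 3.7 m
Formula: V = (1/2 * b * h_tri) * L
Cross-section area = 0.5 * 10 * 5 = 25
V = 25 * 3.7
V = 92.5
92.5 m^3


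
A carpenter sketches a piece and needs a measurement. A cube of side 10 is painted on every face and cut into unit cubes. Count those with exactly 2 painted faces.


Large cube: 10 x 10 x 10, cut into unit cubes.
n = 10, so n - 2 = 8
Cubes with 2 painted faces lie along the edges, excluding corners.
A cube has 12 edges; each contributes (n - 2) = 8 such cubes.
Count = 12 * 8 = 96
96 unit cubes


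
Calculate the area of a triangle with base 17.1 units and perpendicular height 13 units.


Shape: triangle
Base b = 17.1 units, Height h = 13 units
Formula: A = (1/2) * b * h
A = 0.5 * 17.1 * 13
A = 0.5 * 222.3
A = 111.15
111.15 units^2


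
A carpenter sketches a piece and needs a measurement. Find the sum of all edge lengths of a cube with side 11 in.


Shape: cube
Side s = 11 in
A cube has 12 edges, all equal.
Formula: total edge length = 12 * s
Total = 12 * 11
Total = 132
132 in


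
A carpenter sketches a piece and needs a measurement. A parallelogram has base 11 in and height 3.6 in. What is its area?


Shape: parallelogram
Base b = 11 in, Height h = 3.6 in
Formula: A = b * h
A = 11 * 3.6
A = 39.6
39.6 in^2


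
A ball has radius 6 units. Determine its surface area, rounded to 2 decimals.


Shape: sphere
Radius r = 6 units
Formula: SA = 4 * pi * r^2
r^2 = 36
SA = 4 * pi * 36
SA = 144 * pi
SA = 452.39
452.39 units^2


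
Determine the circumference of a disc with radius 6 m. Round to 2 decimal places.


Shape: circle
Radius r = 6 m
Formula: C = 2 * pi * r
C = 2 * pi * 6
C = 12 * pi
C = 37.7
37.7 m


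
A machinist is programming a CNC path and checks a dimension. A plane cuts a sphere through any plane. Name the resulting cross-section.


Solid: sphere
Cutting plane: through any plane
Visualize the intersection of the plane with the solid's surface.
The boundary of the cut region is a circle.
circle


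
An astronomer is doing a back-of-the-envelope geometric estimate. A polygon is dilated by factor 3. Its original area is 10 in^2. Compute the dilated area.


Linear scale factor k = 3
Original area = 10 in^2
Rule: under a linear scaling by k, areas scale by k^2.
k^2 = 3^2 = 9
New area = 10 * 9
New area = 90
90 in^2


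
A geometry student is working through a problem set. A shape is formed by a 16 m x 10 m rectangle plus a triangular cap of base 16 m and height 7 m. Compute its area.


Composite shape: rectangle + triangle
Rectangle area = 16 * 10 = 160
Triangle area = 0.5 * 16 * 7 = 56
Total = 160 + 56
Total = 216
216 m^2


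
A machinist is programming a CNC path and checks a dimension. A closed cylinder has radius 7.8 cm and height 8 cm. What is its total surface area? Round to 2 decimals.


Shape: closed cylinder
Radius r = 7.8 cm, Height h = 8 cm
Formula: SA = 2*pi*r^2 + 2*pi*r*h = 2*pi*r*(r + h)
r + h = 15.8
2 * r * (r + h) = 2 * 7.8 * 15.8 = 246.48
SA = 246.48 * pi
SA = 774.34
774.34 cm^2


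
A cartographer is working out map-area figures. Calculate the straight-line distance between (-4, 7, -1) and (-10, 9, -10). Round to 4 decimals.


3D distance between two points
P1 = (-4, 7, -1), P2 = (-10, 9, -10)
Formula: d = sqrt((x2-x1)^2 + (y2-y1)^2 + (z2-z1)^2)
dx = -10 - -4 = -6
dy = 9 - 7 = 2
dz = -10 - -1 = -9
dx^2 + dy^2 + dz^2 = 36 + 4 + 81 = 121
d = sqrt(121)
d = 11.0
11 units


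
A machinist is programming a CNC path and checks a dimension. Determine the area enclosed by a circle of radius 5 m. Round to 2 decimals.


Shape: circle
Radius r = 5 m
Formula: A = pi * r^2
r^2 = 5^2 = 25
A = pi * 25
A = 78.54
78.54 m^2


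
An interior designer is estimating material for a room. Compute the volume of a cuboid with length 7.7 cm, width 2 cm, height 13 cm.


Shape: rectangular prism
l = 7.7 cm, w = 2 cm, h = 13 cm
Formula: V = l * w * h
V = 7.7 * 2 * 13
V = 15.4 * 13
V = 200.2
200.2 cm^3


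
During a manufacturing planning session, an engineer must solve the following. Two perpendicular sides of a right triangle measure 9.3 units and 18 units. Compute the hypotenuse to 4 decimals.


Shape: right triangle
Legs a = 9.3 units, b = 18 units
Formula: c = sqrt(a^2 + b^2)
a^2 = 86.49, b^2 = 324
a^2 + b^2 = 410.49
c = sqrt(410.49)
c = 20.2606
20.2606 units


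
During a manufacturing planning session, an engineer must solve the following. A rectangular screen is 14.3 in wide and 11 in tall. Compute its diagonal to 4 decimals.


Shape: rectangle (diagonal via Pythagoras)
Sides: 14.3 in and 11 in
Formula: d = sqrt(l^2 + w^2)
l^2 = 204.49, w^2 = 121
l^2 + w^2 = 325.49
d = sqrt(325.49)
d = 18.0413
18.0413 in


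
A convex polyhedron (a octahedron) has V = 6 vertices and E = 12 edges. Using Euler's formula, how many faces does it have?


Polyhedron: octahedron
Euler's formula for convex polyhedra: V - E + F = 2
Given: V = 6 vertices and E = 12 edges
Solve for F:
F = 2 + E - V = 2 + 12 - 6 = 8
8 faces


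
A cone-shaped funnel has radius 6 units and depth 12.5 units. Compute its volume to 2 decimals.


Shape: cone
Radius r = 6 units, Height h = 12.5 units
Formula: V = (1/3) * pi * r^2 * h
r^2 = 36
pi * r^2 * h = pi * 36 * 12.5 = 450 * pi
V = 450 * pi / 3
V = 471.24
471.24 units^3


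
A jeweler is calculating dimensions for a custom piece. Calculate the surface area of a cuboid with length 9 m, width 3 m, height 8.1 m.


Shape: rectangular prism
l = 9 m, w = 3 m, h = 8.1 m
Formula: SA = 2(lw + lh + wh)
lw = 27, lh = 72.9, wh = 24.3
lw + lh + wh = 124.2
SA = 2 * 124.2
SA = 248.4
248.4 m^2


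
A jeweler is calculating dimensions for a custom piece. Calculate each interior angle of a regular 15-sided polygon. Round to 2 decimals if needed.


Shape: regular pentadecagon (15 sides)
Formula: interior angle = (n - 2) * 180 / n
(n - 2) = 13
(n - 2) * 180 = 2340
angle = 2340 / 15
angle = 156
156 degrees


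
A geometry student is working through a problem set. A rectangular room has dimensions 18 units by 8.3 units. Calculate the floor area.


Shape: rectangle
Length l = 18 units, Width w = 8.3 units
Formula: A = l * w
A = 18 * 8.3
A = 149.4
149.4 units^2


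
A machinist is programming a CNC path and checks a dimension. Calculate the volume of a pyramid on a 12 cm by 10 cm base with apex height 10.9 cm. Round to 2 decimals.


Shape: rectangular pyramid
Base: 12 cm x 10 cm, Height h = 10.9 cm
Formula: V = (1/3) * base_area * h
base_area = 12 * 10 = 120
base_area * h = 120 * 10.9 = 1308
V = 1308 / 3
V = 436
436 cm^3


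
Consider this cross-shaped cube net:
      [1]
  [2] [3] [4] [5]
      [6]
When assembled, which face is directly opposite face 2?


Net: cross layout. Take square 3 as the base (bottom).
Fold the four squares in the horizontal row up around 3: 2 -> left, 4 -> right, 5 wraps to the top.
Fold 1 and 6 up from 3: 1 -> back, 6 -> front.
Opposite pairs are therefore: (1, 6), (2, 4), (3, 5).
Face 2 is opposite face 4.
face 4


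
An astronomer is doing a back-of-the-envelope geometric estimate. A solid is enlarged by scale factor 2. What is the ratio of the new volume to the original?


Linear scale factor k = 2
Rule: under a linear scaling by k, volumes scale by k^3.
k^3 = 2 * 2 * 2
k^3 = 4 * 2
k^3 = 8
Volume scales by a factor of 8.
8 (dimensionless)


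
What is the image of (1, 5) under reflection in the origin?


Transformation: reflection
Original point: (1, 5)
Rule for reflection through the origin: (x, y) -> (-x, -y)
Apply: (1, 5) -> (-1, -5)
(-1, -5)


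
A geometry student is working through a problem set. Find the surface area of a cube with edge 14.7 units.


Shape: cube
Side s = 14.7 units
A cube has 6 square faces.
Formula: SA = 6 * s^2
s^2 = 216.09
SA = 6 * 216.09
SA = 1296.54
1296.54 units^2


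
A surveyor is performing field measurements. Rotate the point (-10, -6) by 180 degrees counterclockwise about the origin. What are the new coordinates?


Transformation: rotation about the origin
Original point: (-10, -6)
Rule for 180 deg: (x, y) -> (-x, -y)
Apply: (-10, -6) -> (10, 6)
(10, 6)


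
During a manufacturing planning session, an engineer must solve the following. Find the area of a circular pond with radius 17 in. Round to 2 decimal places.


Shape: circle
Radius r = 17 in
Formula: A = pi * r^2
r^2 = 17^2 = 289
A = pi * 289
A = 907.92
907.92 in^2


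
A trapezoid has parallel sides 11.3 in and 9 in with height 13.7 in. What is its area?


Shape: trapezoid
Parallel sides a = 11.3 in, b = 9 in; Height h = 13.7 in
Formula: A = (a + b) * h / 2
a + b = 11.3 + 9 = 20.3
A = 20.3 * 13.7 / 2
A = 278.11 / 2
A = 139.055
139.055 in^2


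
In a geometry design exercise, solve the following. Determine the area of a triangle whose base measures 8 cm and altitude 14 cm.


Shape: triangle
Base b = 8 cm, Height h = 14 cm
Formula: A = (1/2) * b * h
A = 0.5 * 8 * 14
A = 0.5 * 112
A = 56
56 cm^2


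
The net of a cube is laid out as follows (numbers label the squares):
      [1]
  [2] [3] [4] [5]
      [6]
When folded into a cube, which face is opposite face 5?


Net: cross layout. Take square 3 as the base (bottom).
Fold the four squares in the horizontal row up around 3: 2 -> left, 4 -> right, 5 wraps to the top.
Fold 1 and 6 up from 3: 1 -> back, 6 -> front.
Opposite pairs are therefore: (1, 6), (2, 4), (3, 5).
Face 5 is opposite face 3.
face 3


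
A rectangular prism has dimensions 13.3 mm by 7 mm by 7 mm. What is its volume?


Shape: rectangular prism
l = 13.3 mm, w = 7 mm, h = 7 mm
Formula: V = l * w * h
V = 13.3 * 7 * 7
V = 93.1 * 7
V = 651.7
651.7 mm^3


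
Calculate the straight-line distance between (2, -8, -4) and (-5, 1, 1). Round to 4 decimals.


3D distance between two points
P1 = (2, -8, -4), P2 = (-5, 1, 1)
Formula: d = sqrt((x2-x1)^2 + (y2-y1)^2 + (z2-z1)^2)
dx = -5 - 2 = -7
dy = 1 - -8 = 9
dz = 1 - -4 = 5
dx^2 + dy^2 + dz^2 = 49 + 81 + 25 = 155
d = sqrt(155)
d = 12.4499
12.4499 units


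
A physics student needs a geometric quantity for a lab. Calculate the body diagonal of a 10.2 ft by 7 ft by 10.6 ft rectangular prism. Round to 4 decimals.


Shape: rectangular box (space diagonal)
l = 10.2 ft, w = 7 ft, h = 10.6 ft
Visualize: the diagonal of the base, then a right triangle with that diagonal and the height.
Formula: d = sqrt(l^2 + w^2 + h^2)
l^2 + w^2 + h^2 = 104.04 + 49 + 112.36 = 265.4
d = sqrt(265.4)
d = 16.2911
16.2911 ft


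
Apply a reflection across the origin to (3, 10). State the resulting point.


Transformation: reflection
Original point: (3, 10)
Rule for reflection through the origin: (x, y) -> (-x, -y)
Apply: (3, 10) -> (-3, -10)
(-3, -10)


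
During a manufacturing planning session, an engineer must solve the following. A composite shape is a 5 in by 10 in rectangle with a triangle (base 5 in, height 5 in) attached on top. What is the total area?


Composite shape: rectangle + triangle
Rectangle area = 5 * 10 = 50
Triangle area = 0.5 * 5 * 5 = 12.5
Total = 50 + 12.5
Total = 62.5
62.5 in^2


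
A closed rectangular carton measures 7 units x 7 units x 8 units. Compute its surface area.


Shape: rectangular prism
l = 7 units, w = 7 units, h = 8 units
Formula: SA = 2(lw + lh + wh)
lw = 49, lh = 56, wh = 56
lw + lh + wh = 161
SA = 2 * 161
SA = 322
322 units^2


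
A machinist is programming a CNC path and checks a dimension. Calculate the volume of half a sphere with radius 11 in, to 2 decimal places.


Shape: hemisphere (half of a sphere)
Radius r = 11 in
Formula: V = (1/2) * (4/3) * pi * r^3 = (2/3) * pi * r^3
r^3 = 1331
(2/3) * 1331 = 887.333333
V = 887.333333 * pi
V = 2787.64
2787.64 in^3


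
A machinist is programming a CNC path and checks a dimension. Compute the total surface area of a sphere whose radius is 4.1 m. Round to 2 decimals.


Shape: sphere
Radius r = 4.1 m
Formula: SA = 4 * pi * r^2
r^2 = 16.81
SA = 4 * pi * 16.81
SA = 67.24 * pi
SA = 211.24
211.24 m^2


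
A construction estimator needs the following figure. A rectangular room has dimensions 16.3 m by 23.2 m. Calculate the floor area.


Shape: rectangle
Length l = 16.3 m, Width w = 23.2 m
Formula: A = l * w
A = 16.3 * 23.2
A = 378.16
378.16 m^2


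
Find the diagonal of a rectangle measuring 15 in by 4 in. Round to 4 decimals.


Shape: rectangle (diagonal via Pythagoras)
Sides: 15 in and 4 in
Formula: d = sqrt(l^2 + w^2)
l^2 = 225, w^2 = 16
l^2 + w^2 = 241
d = sqrt(241)
d = 15.5242
15.5242 in


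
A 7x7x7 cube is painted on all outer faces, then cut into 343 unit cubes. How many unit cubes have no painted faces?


Large cube: 7 x 7 x 7, cut into unit cubes.
n = 7, so n - 2 = 5
Unpainted cubes form the interior (n - 2)^3 block.
(n - 2)^3 = 5^3 = 125
125 unit cubes


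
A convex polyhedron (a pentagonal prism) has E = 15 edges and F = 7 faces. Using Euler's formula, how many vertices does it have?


Polyhedron: pentagonal prism
Euler's formula for convex polyhedra: V - E + F = 2
Given: E = 15 edges and F = 7 faces
Solve for V:
V = 2 + E - F = 2 + 15 - 7 = 10
10 vertices


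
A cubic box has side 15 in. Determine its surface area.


Shape: cube
Side s = 15 in
A cube has 6 square faces.
Formula: SA = 6 * s^2
s^2 = 225
SA = 6 * 225
SA = 1350
1350 in^2


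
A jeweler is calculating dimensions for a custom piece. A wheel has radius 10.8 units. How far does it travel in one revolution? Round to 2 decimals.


Shape: circle
Radius r = 10.8 units
Formula: C = 2 * pi * r
C = 2 * pi * 10.8
C = 21.6 * pi
C = 67.86
67.86 units


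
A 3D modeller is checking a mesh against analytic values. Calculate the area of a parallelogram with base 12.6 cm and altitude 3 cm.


Shape: parallelogram
Base b = 12.6 cm, Height h = 3 cm
Formula: A = b * h
A = 12.6 * 3
A = 37.8
37.8 cm^2


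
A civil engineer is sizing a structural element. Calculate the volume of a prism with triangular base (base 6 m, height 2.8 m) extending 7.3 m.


Shape: triangular prism
Triangle base = 6 m, triangle height = 2.8 m, prism length L = 7.3 m
Formula: V = (1/2 * b * h_tri) * L
Cross-section area = 0.5 * 6 * 2.8 = 8.4
V = 8.4 * 7.3
V = 61.32
61.32 m^3


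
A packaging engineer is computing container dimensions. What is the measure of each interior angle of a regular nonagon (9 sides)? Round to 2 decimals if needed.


Shape: regular nonagon (9 sides)
Formula: interior angle = (n - 2) * 180 / n
(n - 2) = 7
(n - 2) * 180 = 1260
angle = 1260 / 9
angle = 140
140 degrees


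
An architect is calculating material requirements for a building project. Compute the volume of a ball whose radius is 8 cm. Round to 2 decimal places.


Shape: sphere
Radius r = 8 cm
Formula: V = (4/3) * pi * r^3
r^3 = 512
(4/3) * 512 = 682.666667
V = 682.666667 * pi
V = 2144.66
2144.66 cm^3


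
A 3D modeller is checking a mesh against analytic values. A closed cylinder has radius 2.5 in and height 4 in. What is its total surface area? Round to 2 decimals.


Shape: closed cylinder
Radius r = 2.5 in, Height h = 4 in
Formula: SA = 2*pi*r^2 + 2*pi*r*h = 2*pi*r*(r + h)
r + h = 6.5
2 * r * (r + h) = 2 * 2.5 * 6.5 = 32.5
SA = 32.5 * pi
SA = 102.1
102.1 in^2


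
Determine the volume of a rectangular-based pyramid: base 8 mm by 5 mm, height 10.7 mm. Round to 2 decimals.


Shape: rectangular pyramid
Base: 8 mm x 5 mm, Height h = 10.7 mm
Formula: V = (1/3) * base_area * h
base_area = 8 * 5 = 40
base_area * h = 40 * 10.7 = 428
V = 428 / 3
V = 142.67
142.67 mm^3


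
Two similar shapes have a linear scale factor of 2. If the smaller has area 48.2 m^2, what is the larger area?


Linear scale factor k = 2
Original area = 48.2 m^2
Rule: under a linear scaling by k, areas scale by k^2.
k^2 = 2^2 = 4
New area = 48.2 * 4
New area = 192.8
192.8 m^2


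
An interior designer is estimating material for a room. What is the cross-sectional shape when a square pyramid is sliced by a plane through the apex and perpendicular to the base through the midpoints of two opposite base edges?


Solid: square pyramid
Cutting plane: through the apex and perpendicular to the base through the midpoints of two opposite base edges
Visualize the intersection of the plane with the solid's surface.
The boundary of the cut region is a isosceles triangle.
isosceles triangle


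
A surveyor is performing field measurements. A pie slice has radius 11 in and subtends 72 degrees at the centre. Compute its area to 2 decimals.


Shape: circular sector
Radius r = 11 in, Angle = 72 degrees
Formula: A = (angle/360) * pi * r^2
r^2 = 121
Fraction of circle = 72/360
A = (72/360) * pi * 121
A = 24.2 * pi
A = 76.03
76.03 in^2


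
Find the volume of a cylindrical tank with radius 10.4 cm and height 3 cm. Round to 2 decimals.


Shape: cylinder
Radius r = 10.4 cm, Height h = 3 cm
Formula: V = pi * r^2 * h
r^2 = 108.16
V = pi * 108.16 * 3
V = 324.48 * pi
V = 1019.38
1019.38 cm^3


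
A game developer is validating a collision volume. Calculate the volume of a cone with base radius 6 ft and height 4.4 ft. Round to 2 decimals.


Shape: cone
Radius r = 6 ft, Height h = 4.4 ft
Formula: V = (1/3) * pi * r^2 * h
r^2 = 36
pi * r^2 * h = pi * 36 * 4.4 = 158.4 * pi
V = 158.4 * pi / 3
V = 165.88
165.88 ft^3


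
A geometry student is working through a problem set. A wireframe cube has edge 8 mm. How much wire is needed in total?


Shape: cube
Side s = 8 mm
A cube has 12 edges, all equal.
Formula: total edge length = 12 * s
Total = 12 * 8
Total = 96
96 mm


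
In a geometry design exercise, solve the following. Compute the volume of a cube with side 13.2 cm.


Shape: cube
Side s = 13.2 cm
Formula: V = s^3
V = 13.2 * 13.2 * 13.2
V = 174.24 * 13.2
V = 2299.968
2299.968 cm^3


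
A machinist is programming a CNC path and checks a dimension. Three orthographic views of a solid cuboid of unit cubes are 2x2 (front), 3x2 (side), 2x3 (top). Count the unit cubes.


Orthographic views of a solid rectangular block:
Front view 2 x 2 -> length = 2, height = 2
Side view 3 x 2 -> width = 3, height = 2 (consistent)
Top view 2 x 3 -> confirms length = 2, width = 3
The block is 2 x 3 x 2.
Total unit cubes = 2 * 3 * 2 = 12
12 unit cubes


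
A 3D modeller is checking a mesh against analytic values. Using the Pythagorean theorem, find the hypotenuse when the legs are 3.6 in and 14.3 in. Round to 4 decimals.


Shape: right triangle
Legs a = 3.6 in, b = 14.3 in
Formula: c = sqrt(a^2 + b^2)
a^2 = 12.96, b^2 = 204.49
a^2 + b^2 = 217.45
c = sqrt(217.45)
c = 14.7462
14.7462 in


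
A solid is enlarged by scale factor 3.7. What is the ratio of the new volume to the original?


Linear scale factor k = 3.7
Rule: under a linear scaling by k, volumes scale by k^3.
k^3 = 3.7 * 3.7 * 3.7
k^3 = 13.69 * 3.7
k^3 = 50.653
Volume scales by a factor of 50.653.
50.653 (dimensionless)


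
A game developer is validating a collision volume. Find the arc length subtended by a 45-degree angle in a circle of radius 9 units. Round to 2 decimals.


Shape: circular arc
Radius r = 9 units, Angle = 45 degrees
Formula: L = (angle/360) * 2 * pi * r
2 * pi * r = 18 * pi
L = (45/360) * 18 * pi
L = 2.25 * pi
L = 7.07
7.07 units


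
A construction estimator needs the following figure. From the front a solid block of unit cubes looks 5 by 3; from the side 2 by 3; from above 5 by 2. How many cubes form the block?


Orthographic views of a solid rectangular block:
Front view 5 x 3 -> length = 5, height = 3
Side view 2 x 3 -> width = 2, height = 3 (consistent)
Top view 5 x 2 -> confirms length = 5, width = 2
The block is 5 x 2 x 3.
Total unit cubes = 5 * 2 * 3 = 30
30 unit cubes


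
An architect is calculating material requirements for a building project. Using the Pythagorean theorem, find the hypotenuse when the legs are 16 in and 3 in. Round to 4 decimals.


Shape: right triangle
Legs a = 16 in, b = 3 in
Formula: c = sqrt(a^2 + b^2)
a^2 = 256, b^2 = 9
a^2 + b^2 = 265
c = sqrt(265)
c = 16.2788
16.2788 in


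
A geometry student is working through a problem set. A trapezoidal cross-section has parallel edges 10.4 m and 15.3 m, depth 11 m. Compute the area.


Shape: trapezoid
Parallel sides a = 10.4 m, b = 15.3 m; Height h = 11 m
Formula: A = (a + b) * h / 2
a + b = 10.4 + 15.3 = 25.7
A = 25.7 * 11 / 2
A = 282.7 / 2
A = 141.35
141.35 m^2


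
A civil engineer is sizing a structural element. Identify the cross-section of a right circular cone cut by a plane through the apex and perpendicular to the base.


Solid: right circular cone
Cutting plane: through the apex and perpendicular to the base
Visualize the intersection of the plane with the solid's surface.
The boundary of the cut region is a isosceles triangle.
isosceles triangle


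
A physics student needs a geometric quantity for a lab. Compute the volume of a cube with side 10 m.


Shape: cube
Side s = 10 m
Formula: V = s^3
V = 10 * 10 * 10
V = 100 * 10
V = 1000
1000 m^3


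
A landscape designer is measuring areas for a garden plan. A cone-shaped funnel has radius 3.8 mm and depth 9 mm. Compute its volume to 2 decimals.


Shape: cone
Radius r = 3.8 mm, Height h = 9 mm
Formula: V = (1/3) * pi * r^2 * h
r^2 = 14.44
pi * r^2 * h = pi * 14.44 * 9 = 129.96 * pi
V = 129.96 * pi / 3
V = 136.09
136.09 mm^3


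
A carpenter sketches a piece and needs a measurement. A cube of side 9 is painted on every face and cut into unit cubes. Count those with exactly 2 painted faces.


Large cube: 9 x 9 x 9, cut into unit cubes.
n = 9, so n - 2 = 7
Cubes with 2 painted faces lie along the edges, excluding corners.
A cube has 12 edges; each contributes (n - 2) = 7 such cubes.
Count = 12 * 7 = 84
84 unit cubes


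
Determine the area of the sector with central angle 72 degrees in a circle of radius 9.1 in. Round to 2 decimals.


Shape: circular sector
Radius r = 9.1 in, Angle = 72 degrees
Formula: A = (angle/360) * pi * r^2
r^2 = 82.81
Fraction of circle = 72/360
A = (72/360) * pi * 82.81
A = 16.562 * pi
A = 52.03
52.03 in^2


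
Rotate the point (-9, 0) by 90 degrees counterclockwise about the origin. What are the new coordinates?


Transformation: rotation about the origin
Original point: (-9, 0)
Rule for 90 deg counterclockwise: (x, y) -> (-y, x)
Apply: (-9, 0) -> (0, -9)
(0, -9)


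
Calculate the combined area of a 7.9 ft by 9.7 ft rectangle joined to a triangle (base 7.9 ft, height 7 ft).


Composite shape: rectangle + triangle
Rectangle area = 7.9 * 9.7 = 76.63
Triangle area = 0.5 * 7.9 * 7 = 27.65
Total = 76.63 + 27.65
Total = 104.28
104.28 ft^2


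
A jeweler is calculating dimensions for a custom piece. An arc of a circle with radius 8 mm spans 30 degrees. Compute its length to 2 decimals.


Shape: circular arc
Radius r = 8 mm, Angle = 30 degrees
Formula: L = (angle/360) * 2 * pi * r
2 * pi * r = 16 * pi
L = (30/360) * 16 * pi
L = 1.333333 * pi
L = 4.19
4.19 mm


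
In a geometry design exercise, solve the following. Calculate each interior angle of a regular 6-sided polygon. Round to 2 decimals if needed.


Shape: regular hexagon (6 sides)
Formula: interior angle = (n - 2) * 180 / n
(n - 2) = 4
(n - 2) * 180 = 720
angle = 720 / 6
angle = 120
120 degrees


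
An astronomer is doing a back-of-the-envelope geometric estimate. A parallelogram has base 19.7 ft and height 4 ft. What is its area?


Shape: parallelogram
Base b = 19.7 ft, Height h = 4 ft
Formula: A = b * h
A = 19.7 * 4
A = 78.8
78.8 ft^2


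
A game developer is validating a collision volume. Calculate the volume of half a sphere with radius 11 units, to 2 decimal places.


Shape: hemisphere (half of a sphere)
Radius r = 11 units
Formula: V = (1/2) * (4/3) * pi * r^3 = (2/3) * pi * r^3
r^3 = 1331
(2/3) * 1331 = 887.333333
V = 887.333333 * pi
V = 2787.64
2787.64 units^3


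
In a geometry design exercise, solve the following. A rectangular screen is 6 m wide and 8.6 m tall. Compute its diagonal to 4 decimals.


Shape: rectangle (diagonal via Pythagoras)
Sides: 6 m and 8.6 m
Formula: d = sqrt(l^2 + w^2)
l^2 = 36, w^2 = 73.96
l^2 + w^2 = 109.96
d = sqrt(109.96)
d = 10.4862
10.4862 m


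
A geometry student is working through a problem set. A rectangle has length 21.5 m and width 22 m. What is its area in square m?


Shape: rectangle
Length l = 21.5 m, Width w = 22 m
Formula: A = l * w
A = 21.5 * 22
A = 473
473 m^2


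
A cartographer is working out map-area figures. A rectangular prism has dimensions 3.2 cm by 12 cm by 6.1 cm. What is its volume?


Shape: rectangular prism
l = 3.2 cm, w = 12 cm, h = 6.1 cm
Formula: V = l * w * h
V = 3.2 * 12 * 6.1
V = 38.4 * 6.1
V = 234.24
234.24 cm^3


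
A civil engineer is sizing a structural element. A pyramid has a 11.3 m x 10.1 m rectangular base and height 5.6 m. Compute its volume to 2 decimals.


Shape: rectangular pyramid
Base: 11.3 m x 10.1 m, Height h = 5.6 m
Formula: V = (1/3) * base_area * h
base_area = 11.3 * 10.1 = 114.13
base_area * h = 114.13 * 5.6 = 639.128
V = 639.128 / 3
V = 213.04
213.04 m^3


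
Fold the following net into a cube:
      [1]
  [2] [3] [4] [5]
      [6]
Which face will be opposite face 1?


Net: cross layout. Take square 3 as the base (bottom).
Fold the four squares in the horizontal row up around 3: 2 -> left, 4 -> right, 5 wraps to the top.
Fold 1 and 6 up from 3: 1 -> back, 6 -> front.
Opposite pairs are therefore: (1, 6), (2, 4), (3, 5).
Face 1 is opposite face 6.
face 6


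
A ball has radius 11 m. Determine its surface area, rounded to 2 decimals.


Shape: sphere
Radius r = 11 m
Formula: SA = 4 * pi * r^2
r^2 = 121
SA = 4 * pi * 121
SA = 484 * pi
SA = 1520.53
1520.53 m^2


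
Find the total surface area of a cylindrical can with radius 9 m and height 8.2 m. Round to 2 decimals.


Shape: closed cylinder
Radius r = 9 m, Height h = 8.2 m
Formula: SA = 2*pi*r^2 + 2*pi*r*h = 2*pi*r*(r + h)
r + h = 17.2
2 * r * (r + h) = 2 * 9 * 17.2 = 309.6
SA = 309.6 * pi
SA = 972.64
972.64 m^2


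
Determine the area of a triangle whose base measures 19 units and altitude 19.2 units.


Shape: triangle
Base b = 19 units, Height h = 19.2 units
Formula: A = (1/2) * b * h
A = 0.5 * 19 * 19.2
A = 0.5 * 364.8
A = 182.4
182.4 units^2


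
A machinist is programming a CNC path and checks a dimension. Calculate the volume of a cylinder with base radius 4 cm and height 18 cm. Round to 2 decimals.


Shape: cylinder
Radius r = 4 cm, Height h = 18 cm
Formula: V = pi * r^2 * h
r^2 = 16
V = pi * 16 * 18
V = 288 * pi
V = 904.78
904.78 cm^3
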